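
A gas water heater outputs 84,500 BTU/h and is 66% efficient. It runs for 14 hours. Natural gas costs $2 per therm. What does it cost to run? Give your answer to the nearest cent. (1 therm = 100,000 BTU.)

Heat delivered = 84,500 BTU/h × 14 h = 1,183,000 BTU
Gas input = 1,183,000 / 0.66 = 1,792,424 BTU
= 1,792,424 / 100,000 = 17.92 therm
Cost = 17.92 × $2/therm = $35.85

$35.85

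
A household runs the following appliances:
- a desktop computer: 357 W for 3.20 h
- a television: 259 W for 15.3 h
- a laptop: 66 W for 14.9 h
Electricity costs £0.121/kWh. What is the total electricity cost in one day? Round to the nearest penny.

desktop computer: 357 W × 3.20 h = 1,142 Wh = 1.142 kWh
television: 259 W × 15.3 h = 3,963 Wh = 3.963 kWh
laptop: 66 W × 14.9 h = 983 Wh = 0.9834 kWh
Total energy = 1.142 + 3.963 + 0.9834 = 6.089 kWh
Cost = 6.089 kWh × £0.121 = £0.74

£0.74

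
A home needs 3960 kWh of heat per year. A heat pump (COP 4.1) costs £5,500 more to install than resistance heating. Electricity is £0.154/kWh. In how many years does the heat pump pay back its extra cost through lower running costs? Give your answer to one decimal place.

Resistance: 3960 kWh × £0.154 = £609.84/yr
Heat pump: 3960 / 4.1 = 965.9 kWh in → × £0.154 = £148.74/yr
Annual savings = £461.10
Payback = £5,500 / £461.10 = 11.9 years

11.9 years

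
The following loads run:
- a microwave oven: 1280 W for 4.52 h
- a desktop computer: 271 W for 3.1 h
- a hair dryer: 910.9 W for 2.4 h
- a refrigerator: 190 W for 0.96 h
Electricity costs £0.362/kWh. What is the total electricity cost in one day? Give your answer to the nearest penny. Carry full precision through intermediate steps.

microwave oven: 1280 W × 4.52 h = 5,786 Wh = 5.786 kWh
desktop computer: 271 W × 3.1 h = 840 Wh = 0.8401 kWh
hair dryer: 910.9 W × 2.4 h = 2,186 Wh = 2.186 kWh
refrigerator: 190 W × 0.96 h = 182 Wh = 0.1824 kWh
Total energy = 5.786 + 0.8401 + 2.186 + 0.1824 = 8.994 kWh
Cost = 8.994 kWh × £0.362 = £3.26

£3.26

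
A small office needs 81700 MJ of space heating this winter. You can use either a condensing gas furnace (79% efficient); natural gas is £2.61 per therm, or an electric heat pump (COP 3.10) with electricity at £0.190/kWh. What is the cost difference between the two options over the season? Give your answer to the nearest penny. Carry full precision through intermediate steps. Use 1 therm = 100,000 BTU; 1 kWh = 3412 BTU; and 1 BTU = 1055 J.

Heat load = 81700 MJ = 81,700,000,000 J / 1055 = 77,440,758 BTU
Gas: input = 77,440,758 / 0.79 = 98,026,276 BTU = 980.3 therm → 980.3 × £2.61 = £2,558.49
Heat pump: 77,440,758 BTU / 3412 = 22,700 kWh heat; / 3.10 = 7,321 kWh in → × £0.190 = £1,391.08
Difference = |£2,558.49 − £1,391.08| = £1,167.40

£1167.40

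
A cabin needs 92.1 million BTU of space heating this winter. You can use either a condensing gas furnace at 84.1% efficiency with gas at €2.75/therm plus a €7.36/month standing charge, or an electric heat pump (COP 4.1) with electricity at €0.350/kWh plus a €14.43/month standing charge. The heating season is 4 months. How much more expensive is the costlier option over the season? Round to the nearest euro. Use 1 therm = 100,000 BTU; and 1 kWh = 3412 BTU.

€679

Heat load = 92.1 × 10⁶ BTU = 92,100,000 BTU
Gas: input = 92,100,000 / 0.841 = 109,512,485 BTU = 1,095 therm → 1,095 × €2.75 = €3,011.59; + 4 × €7.36 standing = €3,041.03
Heat pump: 92,100,000 BTU / 3412 = 26,990 kWh heat; / 4.1 = 6,584 kWh in → × €0.350 = €2,304.28; + 4 × €14.43 standing = €2,362.00
Difference = |€3,041.03 − €2,362.00| = €679.04 ≈ €679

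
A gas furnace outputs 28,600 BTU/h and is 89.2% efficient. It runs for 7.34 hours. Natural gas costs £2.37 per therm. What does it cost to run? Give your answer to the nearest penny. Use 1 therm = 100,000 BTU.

£5.58

Heat delivered = 28,600 BTU/h × 7.34 h = 209,924 BTU
Gas input = 209,924 / 0.892 = 235,341 BTU
= 235,341 / 100,000 = 2.353 therm
Cost = 2.353 × £2.37/therm = £5.58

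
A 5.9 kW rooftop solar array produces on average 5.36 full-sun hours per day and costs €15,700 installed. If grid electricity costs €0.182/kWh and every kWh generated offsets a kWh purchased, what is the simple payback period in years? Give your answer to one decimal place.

7.5 years

Daily generation = 5.9 kW × 5.36 h = 31.62 kWh
Annual generation = 31.62 × 365 = 11543 kWh
Annual savings = 11543 × €0.182 = €2,100.78
Payback = €15,700 / €2,100.78 = 7.47 years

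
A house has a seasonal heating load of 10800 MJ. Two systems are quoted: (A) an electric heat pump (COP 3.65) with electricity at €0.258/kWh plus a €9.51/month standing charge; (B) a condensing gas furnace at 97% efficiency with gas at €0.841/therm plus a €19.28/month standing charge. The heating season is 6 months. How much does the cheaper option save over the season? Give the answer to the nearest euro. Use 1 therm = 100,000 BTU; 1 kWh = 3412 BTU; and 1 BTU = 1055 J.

€65

Heat load = 10800 MJ = 10,800,000,000 J / 1055 = 10,236,967 BTU
Gas: input = 10,236,967 / 0.970 = 10,553,574 BTU = 105.5 therm → 105.5 × €0.841 = €88.76; + 6 × €19.28 standing = €204.44
Heat pump: 10,236,967 BTU / 3412 = 3,000 kWh heat; / 3.65 = 822 kWh in → × €0.258 = €212.07; + 6 × €9.51 standing = €269.13
Difference = |€204.44 − €269.13| = €64.70 ≈ €65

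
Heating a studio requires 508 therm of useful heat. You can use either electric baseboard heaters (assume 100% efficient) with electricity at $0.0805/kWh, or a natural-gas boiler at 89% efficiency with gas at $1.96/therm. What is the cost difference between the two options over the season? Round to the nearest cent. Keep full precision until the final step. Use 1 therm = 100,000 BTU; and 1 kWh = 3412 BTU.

Heat load = 508 therm × 100,000 = 50,800,000 BTU
Gas: input = 50,800,000 / 0.89 = 57,078,652 BTU = 570.8 therm → 570.8 × $1.96 = $1,118.74
Electric: 50,800,000 BTU / 3412 = 14,890 kWh → × $0.0805 = $1,198.53
Difference = |$1,118.74 − $1,198.53| = $79.79

$79.79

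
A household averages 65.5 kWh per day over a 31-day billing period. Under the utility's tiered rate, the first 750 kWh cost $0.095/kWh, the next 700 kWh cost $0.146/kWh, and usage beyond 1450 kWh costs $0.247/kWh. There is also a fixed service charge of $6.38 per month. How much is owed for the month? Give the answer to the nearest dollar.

Usage = 65.5 kWh/day × 31 days = 2030.5 kWh
First 750 kWh × $0.095 = $71.25
Next 700 kWh × $0.146 = $102.20
Remaining 580.5 kWh × $0.247 = $143.38
Energy charge = $316.83; + service $6.38 = $323.21 ≈ $323

$323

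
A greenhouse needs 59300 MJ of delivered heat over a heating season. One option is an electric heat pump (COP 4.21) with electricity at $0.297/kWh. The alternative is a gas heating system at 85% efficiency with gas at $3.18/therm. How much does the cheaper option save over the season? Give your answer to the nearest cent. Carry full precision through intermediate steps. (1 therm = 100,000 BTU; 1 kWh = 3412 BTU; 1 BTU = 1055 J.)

$940.70

Heat load = 59300 MJ = 59,300,000,000 J / 1055 = 56,208,531 BTU
Gas: input = 56,208,531 / 0.85 = 66,127,683 BTU = 661.3 therm → 661.3 × $3.18 = $2,102.86
Heat pump: 56,208,531 BTU / 3412 = 16,470 kWh heat; / 4.21 = 3,913 kWh in → × $0.297 = $1,162.16
Difference = |$2,102.86 − $1,162.16| = $940.70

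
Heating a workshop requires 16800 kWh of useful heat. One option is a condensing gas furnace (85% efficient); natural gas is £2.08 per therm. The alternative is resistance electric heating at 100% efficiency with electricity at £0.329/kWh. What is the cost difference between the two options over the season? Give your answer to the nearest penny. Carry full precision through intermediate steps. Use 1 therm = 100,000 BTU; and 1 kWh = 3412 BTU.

£4124.51

Heat load = 16800 kWh × 3412 = 57,321,600 BTU
Gas: input = 57,321,600 / 0.85 = 67,437,176 BTU = 674.4 therm → 674.4 × £2.08 = £1,402.69
Electric: 57,321,600 BTU / 3412 = 16,800 kWh → × £0.329 = £5,527.20
Difference = |£1,402.69 − £5,527.20| = £4,124.51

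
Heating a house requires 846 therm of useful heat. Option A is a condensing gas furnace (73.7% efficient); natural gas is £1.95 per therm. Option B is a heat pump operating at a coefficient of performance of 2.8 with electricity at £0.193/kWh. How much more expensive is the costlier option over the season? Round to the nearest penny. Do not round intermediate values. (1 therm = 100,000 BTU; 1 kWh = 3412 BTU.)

Heat load = 846 therm × 100,000 = 84,600,000 BTU
Gas: input = 84,600,000 / 0.737 = 114,789,688 BTU = 1,148 therm → 1,148 × £1.95 = £2,238.40
Heat pump: 84,600,000 BTU / 3412 = 24,790 kWh heat; / 2.8 = 8,855 kWh in → × £0.193 = £1,709.07
Difference = |£2,238.40 − £1,709.07| = £529.33

£529.33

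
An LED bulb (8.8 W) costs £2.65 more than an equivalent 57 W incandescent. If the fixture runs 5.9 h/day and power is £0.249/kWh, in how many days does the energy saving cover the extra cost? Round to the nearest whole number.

Power saved = 57 − 8.8 = 48.2 W
Daily energy saved = 48.2 W × 5.9 h = 284.4 Wh = 0.28438 kWh
Daily savings = 0.28438 × £0.249 = £0.0708
Payback = £2.65 / £0.0708 per day = 37.42 days

37 days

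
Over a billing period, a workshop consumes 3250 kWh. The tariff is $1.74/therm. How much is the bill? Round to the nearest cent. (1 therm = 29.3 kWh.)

3250 kWh × (0.03413 therm/kWh) = 110.9 therm
Cost = 110.9 therm × $1.74/therm = $193.00

$193.00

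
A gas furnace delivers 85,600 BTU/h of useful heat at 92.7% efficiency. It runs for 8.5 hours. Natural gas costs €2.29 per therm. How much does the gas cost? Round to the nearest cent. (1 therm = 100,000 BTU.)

Heat delivered = 85,600 BTU/h × 8.5 h = 727,600 BTU
Gas input = 727,600 / 0.927 = 784,898 BTU
= 784,898 / 100,000 = 7.849 therm
Cost = 7.849 × €2.29/therm = €17.97

€17.97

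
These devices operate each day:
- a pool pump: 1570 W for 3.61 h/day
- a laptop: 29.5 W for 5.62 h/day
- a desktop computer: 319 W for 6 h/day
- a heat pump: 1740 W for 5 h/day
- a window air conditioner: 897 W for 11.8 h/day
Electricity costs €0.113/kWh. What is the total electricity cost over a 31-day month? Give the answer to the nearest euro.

pool pump: 1570 W × 3.61 h × 31 d = 175,699 Wh = 175.7 kWh
laptop: 29.5 W × 5.62 h × 31 d = 5,139 Wh = 5.139 kWh
desktop computer: 319 W × 6 h × 31 d = 59,334 Wh = 59.33 kWh
heat pump: 1740 W × 5 h × 31 d = 269,700 Wh = 269.7 kWh
window air conditioner: 897 W × 11.8 h × 31 d = 328,123 Wh = 328.1 kWh
Total energy = 175.7 + 5.139 + 59.33 + 269.7 + 328.1 = 838 kWh
Cost = 838 kWh × €0.113 = €94.69 ≈ €95

€95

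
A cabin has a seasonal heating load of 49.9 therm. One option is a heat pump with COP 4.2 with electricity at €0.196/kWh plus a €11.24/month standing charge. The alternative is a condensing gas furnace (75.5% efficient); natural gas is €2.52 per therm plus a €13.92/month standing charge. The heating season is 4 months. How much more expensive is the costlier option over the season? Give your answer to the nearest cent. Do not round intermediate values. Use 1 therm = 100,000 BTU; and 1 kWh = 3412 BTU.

€109.02

Heat load = 49.9 therm × 100,000 = 4,990,000 BTU
Gas: input = 4,990,000 / 0.755 = 6,609,272 BTU = 66.09 therm → 66.09 × €2.52 = €166.55; + 4 × €13.92 standing = €222.23
Heat pump: 4,990,000 BTU / 3412 = 1,462 kWh heat; / 4.2 = 348.2 kWh in → × €0.196 = €68.25; + 4 × €11.24 standing = €113.21
Difference = |€222.23 − €113.21| = €109.02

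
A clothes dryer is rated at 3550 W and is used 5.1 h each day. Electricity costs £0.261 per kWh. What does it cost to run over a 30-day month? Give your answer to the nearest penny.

Energy = 3550 W × 5.1 h/day × 30 days = 543,150 Wh = 543.1 kWh
Cost = 543.1 kWh × £0.261/kWh = £141.76

£141.76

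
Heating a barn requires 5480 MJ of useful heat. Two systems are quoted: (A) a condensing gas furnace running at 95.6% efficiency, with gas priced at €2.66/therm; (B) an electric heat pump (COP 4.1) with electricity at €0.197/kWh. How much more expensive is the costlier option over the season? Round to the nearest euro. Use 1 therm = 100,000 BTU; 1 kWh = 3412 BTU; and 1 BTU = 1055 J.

€71

Heat load = 5480 MJ = 5,480,000,000 J / 1055 = 5,194,313 BTU
Gas: input = 5,194,313 / 0.956 = 5,433,382 BTU = 54.33 therm → 54.33 × €2.66 = €144.53
Heat pump: 5,194,313 BTU / 3412 = 1,522 kWh heat; / 4.1 = 371.3 kWh in → × €0.197 = €73.15
Difference = |€144.53 − €73.15| = €71.38 ≈ €71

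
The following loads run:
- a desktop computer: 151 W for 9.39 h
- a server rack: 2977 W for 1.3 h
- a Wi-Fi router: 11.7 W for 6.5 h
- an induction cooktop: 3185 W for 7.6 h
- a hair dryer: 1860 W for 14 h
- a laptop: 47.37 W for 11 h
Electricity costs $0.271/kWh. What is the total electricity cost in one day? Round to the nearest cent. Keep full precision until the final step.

$15.21

desktop computer: 151 W × 9.39 h = 1,418 Wh = 1.418 kWh
server rack: 2977 W × 1.3 h = 3,870 Wh = 3.87 kWh
Wi-Fi router: 11.7 W × 6.5 h = 76 Wh = 0.07605 kWh
induction cooktop: 3185 W × 7.6 h = 24,206 Wh = 24.21 kWh
hair dryer: 1860 W × 14 h = 26,040 Wh = 26.04 kWh
laptop: 47.37 W × 11 h = 521 Wh = 0.5211 kWh
Total energy = 1.418 + 3.87 + 0.07605 + 24.21 + 26.04 + 0.5211 = 56.13 kWh
Cost = 56.13 kWh × $0.271 = $15.21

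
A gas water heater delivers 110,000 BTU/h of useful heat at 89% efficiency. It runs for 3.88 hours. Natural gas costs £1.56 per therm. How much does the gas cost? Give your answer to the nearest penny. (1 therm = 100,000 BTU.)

£7.48

Heat delivered = 110,000 BTU/h × 3.88 h = 426,800 BTU
Gas input = 426,800 / 0.89 = 479,551 BTU
= 479,551 / 100,000 = 4.796 therm
Cost = 4.796 × £1.56/therm = £7.48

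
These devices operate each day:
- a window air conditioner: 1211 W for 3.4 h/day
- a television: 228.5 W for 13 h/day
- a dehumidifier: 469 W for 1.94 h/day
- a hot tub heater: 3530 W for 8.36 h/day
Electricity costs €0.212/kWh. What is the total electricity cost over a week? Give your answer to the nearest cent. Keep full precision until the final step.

window air conditioner: 1211 W × 3.4 h × 7 d = 28,822 Wh = 28.82 kWh
television: 228.5 W × 13 h × 7 d = 20,794 Wh = 20.79 kWh
dehumidifier: 469 W × 1.94 h × 7 d = 6,369 Wh = 6.369 kWh
hot tub heater: 3530 W × 8.36 h × 7 d = 206,576 Wh = 206.6 kWh
Total energy = 28.82 + 20.79 + 6.369 + 206.6 = 262.6 kWh
Cost = 262.6 kWh × €0.212 = €55.66

€55.66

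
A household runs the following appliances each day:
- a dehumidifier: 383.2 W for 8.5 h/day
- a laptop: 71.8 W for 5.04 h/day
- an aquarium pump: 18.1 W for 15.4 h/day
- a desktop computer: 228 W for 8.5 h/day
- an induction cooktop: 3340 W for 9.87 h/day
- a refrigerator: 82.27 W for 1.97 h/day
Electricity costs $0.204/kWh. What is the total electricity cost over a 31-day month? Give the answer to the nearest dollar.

$246

dehumidifier: 383.2 W × 8.5 h × 31 d = 100,973 Wh = 101 kWh
laptop: 71.8 W × 5.04 h × 31 d = 11,218 Wh = 11.22 kWh
aquarium pump: 18.1 W × 15.4 h × 31 d = 8,641 Wh = 8.641 kWh
desktop computer: 228 W × 8.5 h × 31 d = 60,078 Wh = 60.08 kWh
induction cooktop: 3340 W × 9.87 h × 31 d = 1,021,940 Wh = 1,022 kWh
refrigerator: 82.27 W × 1.97 h × 31 d = 5,024 Wh = 5.024 kWh
Total energy = 101 + 11.22 + 8.641 + 60.08 + 1,022 + 5.024 = 1,208 kWh
Cost = 1,208 kWh × $0.204 = $246.41 ≈ $246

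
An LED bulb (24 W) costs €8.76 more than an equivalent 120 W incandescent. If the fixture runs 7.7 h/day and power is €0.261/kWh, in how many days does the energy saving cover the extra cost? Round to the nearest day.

45 days

Power saved = 120 − 24 = 96 W
Daily energy saved = 96 W × 7.7 h = 739.2 Wh = 0.7392 kWh
Daily savings = 0.7392 × €0.261 = €0.1929
Payback = €8.76 / €0.1929 per day = 45.4 days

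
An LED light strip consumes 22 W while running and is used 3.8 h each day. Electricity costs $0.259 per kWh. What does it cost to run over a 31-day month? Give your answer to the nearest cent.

$0.67

Energy = 22 W × 3.8 h/day × 31 days = 2,592 Wh = 2.592 kWh
Cost = 2.592 kWh × $0.259/kWh = $0.67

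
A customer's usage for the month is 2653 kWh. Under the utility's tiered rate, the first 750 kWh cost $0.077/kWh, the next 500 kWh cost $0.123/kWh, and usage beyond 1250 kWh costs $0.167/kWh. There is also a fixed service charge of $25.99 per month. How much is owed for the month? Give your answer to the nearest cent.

First 750 kWh × $0.077 = $57.75
Next 500 kWh × $0.123 = $61.50
Remaining 1403 kWh × $0.167 = $234.30
Energy charge = $353.55; + service $25.99 = $379.54

$379.54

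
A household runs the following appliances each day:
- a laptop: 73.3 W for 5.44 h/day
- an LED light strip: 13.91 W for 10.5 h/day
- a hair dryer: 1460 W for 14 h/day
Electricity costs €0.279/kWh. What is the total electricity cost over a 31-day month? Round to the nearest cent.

€181.50

laptop: 73.3 W × 5.44 h × 31 d = 12,361 Wh = 12.36 kWh
LED light strip: 13.91 W × 10.5 h × 31 d = 4,528 Wh = 4.528 kWh
hair dryer: 1460 W × 14 h × 31 d = 633,640 Wh = 633.6 kWh
Total energy = 12.36 + 4.528 + 633.6 = 650.5 kWh
Cost = 650.5 kWh × €0.279 = €181.50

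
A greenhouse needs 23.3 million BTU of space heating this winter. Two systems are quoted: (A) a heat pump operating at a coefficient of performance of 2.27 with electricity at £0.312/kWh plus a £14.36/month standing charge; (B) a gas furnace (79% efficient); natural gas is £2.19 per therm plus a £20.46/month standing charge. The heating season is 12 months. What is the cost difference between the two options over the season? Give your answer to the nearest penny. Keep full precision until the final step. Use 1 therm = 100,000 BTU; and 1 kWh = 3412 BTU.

£219.48

Heat load = 23.3 × 10⁶ BTU = 23,300,000 BTU
Gas: input = 23,300,000 / 0.79 = 29,493,671 BTU = 294.9 therm → 294.9 × £2.19 = £645.91; + 12 × £20.46 standing = £891.43
Heat pump: 23,300,000 BTU / 3412 = 6,829 kWh heat; / 2.27 = 3,008 kWh in → × £0.312 = £938.59; + 12 × £14.36 standing = £1,110.91
Difference = |£891.43 − £1,110.91| = £219.48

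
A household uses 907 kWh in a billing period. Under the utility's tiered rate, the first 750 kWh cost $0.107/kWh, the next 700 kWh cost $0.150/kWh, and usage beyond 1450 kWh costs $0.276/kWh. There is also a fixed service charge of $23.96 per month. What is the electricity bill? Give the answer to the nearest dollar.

First 750 kWh × $0.107 = $80.25
Next 157 kWh × $0.150 = $23.55
Remaining tier: 0 kWh (not reached)
Energy charge = $103.80; + service $23.96 = $127.76 ≈ $128

$128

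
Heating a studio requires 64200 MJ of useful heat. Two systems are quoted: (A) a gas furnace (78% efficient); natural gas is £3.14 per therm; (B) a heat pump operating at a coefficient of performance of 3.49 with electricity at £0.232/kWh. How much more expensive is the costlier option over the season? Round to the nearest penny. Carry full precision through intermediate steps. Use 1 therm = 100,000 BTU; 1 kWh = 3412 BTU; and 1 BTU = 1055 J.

£1264.13

Heat load = 64200 MJ = 64,200,000,000 J / 1055 = 60,853,081 BTU
Gas: input = 60,853,081 / 0.78 = 78,016,770 BTU = 780.2 therm → 780.2 × £3.14 = £2,449.73
Heat pump: 60,853,081 BTU / 3412 = 17,840 kWh heat; / 3.49 = 5,110 kWh in → × £0.232 = £1,185.59
Difference = |£2,449.73 − £1,185.59| = £1,264.13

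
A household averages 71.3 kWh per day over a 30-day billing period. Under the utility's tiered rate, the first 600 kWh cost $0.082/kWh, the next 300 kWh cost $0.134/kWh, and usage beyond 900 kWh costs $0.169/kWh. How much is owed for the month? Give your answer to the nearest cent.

Usage = 71.3 kWh/day × 30 days = 2139 kWh
First 600 kWh × $0.082 = $49.20
Next 300 kWh × $0.134 = $40.20
Remaining 1239 kWh × $0.169 = $209.39
Total = $298.79

$298.79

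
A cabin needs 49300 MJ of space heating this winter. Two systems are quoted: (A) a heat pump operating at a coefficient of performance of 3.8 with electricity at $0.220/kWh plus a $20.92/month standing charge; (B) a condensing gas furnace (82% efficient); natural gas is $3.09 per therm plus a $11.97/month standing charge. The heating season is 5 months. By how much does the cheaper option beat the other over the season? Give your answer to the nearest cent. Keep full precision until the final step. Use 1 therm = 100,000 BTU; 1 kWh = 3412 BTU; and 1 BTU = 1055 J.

$923.26

Heat load = 49300 MJ = 49,300,000,000 J / 1055 = 46,729,858 BTU
Gas: input = 46,729,858 / 0.82 = 56,987,631 BTU = 569.9 therm → 569.9 × $3.09 = $1,760.92; + 5 × $11.97 standing = $1,820.77
Heat pump: 46,729,858 BTU / 3412 = 13,700 kWh heat; / 3.8 = 3,604 kWh in → × $0.220 = $792.91; + 5 × $20.92 standing = $897.51
Difference = |$1,820.77 − $897.51| = $923.26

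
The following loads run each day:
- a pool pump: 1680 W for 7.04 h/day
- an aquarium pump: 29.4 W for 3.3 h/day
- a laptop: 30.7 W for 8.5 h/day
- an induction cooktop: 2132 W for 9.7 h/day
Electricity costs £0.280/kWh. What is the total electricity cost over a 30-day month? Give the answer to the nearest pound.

pool pump: 1680 W × 7.04 h × 30 d = 354,816 Wh = 354.8 kWh
aquarium pump: 29.4 W × 3.3 h × 30 d = 2,911 Wh = 2.911 kWh
laptop: 30.7 W × 8.5 h × 30 d = 7,828 Wh = 7.829 kWh
induction cooktop: 2132 W × 9.7 h × 30 d = 620,412 Wh = 620.4 kWh
Total energy = 354.8 + 2.911 + 7.829 + 620.4 = 986 kWh
Cost = 986 kWh × £0.280 = £276.07 ≈ £276

£276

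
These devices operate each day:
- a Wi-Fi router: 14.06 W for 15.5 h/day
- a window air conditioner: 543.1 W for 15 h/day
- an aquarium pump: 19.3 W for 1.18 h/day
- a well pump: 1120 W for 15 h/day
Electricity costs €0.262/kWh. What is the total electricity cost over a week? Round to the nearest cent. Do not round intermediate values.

€46.19

Wi-Fi router: 14.06 W × 15.5 h × 7 d = 1,526 Wh = 1.526 kWh
window air conditioner: 543.1 W × 15 h × 7 d = 57,026 Wh = 57.03 kWh
aquarium pump: 19.3 W × 1.18 h × 7 d = 159 Wh = 0.1594 kWh
well pump: 1120 W × 15 h × 7 d = 117,600 Wh = 117.6 kWh
Total energy = 1.526 + 57.03 + 0.1594 + 117.6 = 176.3 kWh
Cost = 176.3 kWh × €0.262 = €46.19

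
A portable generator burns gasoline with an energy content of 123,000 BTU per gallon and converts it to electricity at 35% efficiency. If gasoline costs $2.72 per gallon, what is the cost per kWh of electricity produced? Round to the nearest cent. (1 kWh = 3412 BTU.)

$0.22

Electrical output per gallon = 123,000 BTU × 0.35 / 3412 BTU/kWh = 12.62 kWh
Cost per kWh = $2.72 / 12.62 kWh = $0.216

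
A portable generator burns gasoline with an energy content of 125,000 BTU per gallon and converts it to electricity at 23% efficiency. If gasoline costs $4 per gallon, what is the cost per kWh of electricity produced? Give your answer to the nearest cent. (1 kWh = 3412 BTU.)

$0.47

Electrical output per gallon = 125,000 BTU × 0.23 / 3412 BTU/kWh = 8.426 kWh
Cost per kWh = $4 / 8.426 kWh = $0.475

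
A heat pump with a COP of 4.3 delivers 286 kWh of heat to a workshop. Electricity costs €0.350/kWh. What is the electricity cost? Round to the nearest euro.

Electrical input = 286 kWh / 4.3 = 66.51 kWh
Cost = 66.51 × €0.350/kWh = €23.28 ≈ €23

€23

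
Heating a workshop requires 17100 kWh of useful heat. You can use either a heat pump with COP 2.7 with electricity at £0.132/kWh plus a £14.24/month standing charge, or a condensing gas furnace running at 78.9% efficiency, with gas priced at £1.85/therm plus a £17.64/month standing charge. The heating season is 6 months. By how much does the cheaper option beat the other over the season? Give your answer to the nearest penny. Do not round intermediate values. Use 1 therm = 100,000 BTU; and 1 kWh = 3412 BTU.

Heat load = 17100 kWh × 3412 = 58,345,200 BTU
Gas: input = 58,345,200 / 0.789 = 73,948,289 BTU = 739.5 therm → 739.5 × £1.85 = £1,368.04; + 6 × £17.64 standing = £1,473.88
Heat pump: 58,345,200 BTU / 3412 = 17,100 kWh heat; / 2.7 = 6,333 kWh in → × £0.132 = £836.00; + 6 × £14.24 standing = £921.44
Difference = |£1,473.88 − £921.44| = £552.44

£552.44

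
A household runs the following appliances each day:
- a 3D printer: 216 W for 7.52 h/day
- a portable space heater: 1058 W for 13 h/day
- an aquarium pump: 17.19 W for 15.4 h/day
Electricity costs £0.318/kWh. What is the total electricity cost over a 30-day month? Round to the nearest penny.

£149.23

3D printer: 216 W × 7.52 h × 30 d = 48,730 Wh = 48.73 kWh
portable space heater: 1058 W × 13 h × 30 d = 412,620 Wh = 412.6 kWh
aquarium pump: 17.19 W × 15.4 h × 30 d = 7,942 Wh = 7.942 kWh
Total energy = 48.73 + 412.6 + 7.942 = 469.3 kWh
Cost = 469.3 kWh × £0.318 = £149.23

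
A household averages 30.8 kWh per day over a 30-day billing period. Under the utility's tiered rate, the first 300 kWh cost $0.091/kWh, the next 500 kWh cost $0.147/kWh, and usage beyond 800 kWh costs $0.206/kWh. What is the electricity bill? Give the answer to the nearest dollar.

$126

Usage = 30.8 kWh/day × 30 days = 924 kWh
First 300 kWh × $0.091 = $27.30
Next 500 kWh × $0.147 = $73.50
Remaining 124 kWh × $0.206 = $25.54
Total = $126.34 ≈ $126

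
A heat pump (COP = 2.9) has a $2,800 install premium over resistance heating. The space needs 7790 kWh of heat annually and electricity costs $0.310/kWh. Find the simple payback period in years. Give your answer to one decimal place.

1.8 years

Resistance: 7790 kWh × $0.310 = $2,414.90/yr
Heat pump: 7790 / 2.9 = 2686 kWh in → × $0.310 = $832.72/yr
Annual savings = $1,582.18
Payback = $2,800 / $1,582.18 = 1.77 years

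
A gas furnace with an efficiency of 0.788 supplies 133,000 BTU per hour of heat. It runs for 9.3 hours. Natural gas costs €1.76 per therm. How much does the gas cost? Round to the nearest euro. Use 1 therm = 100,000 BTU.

€28

Heat delivered = 133,000 BTU/h × 9.3 h = 1,236,900 BTU
Gas input = 1,236,900 / 0.788 = 1,569,670 BTU
= 1,569,670 / 100,000 = 15.7 therm
Cost = 15.7 × €1.76/therm = €27.63 ≈ €28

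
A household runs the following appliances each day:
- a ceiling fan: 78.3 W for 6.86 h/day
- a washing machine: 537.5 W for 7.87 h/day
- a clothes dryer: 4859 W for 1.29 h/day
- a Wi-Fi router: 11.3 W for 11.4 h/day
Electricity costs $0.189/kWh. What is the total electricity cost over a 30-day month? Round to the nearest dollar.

ceiling fan: 78.3 W × 6.86 h × 30 d = 16,114 Wh = 16.11 kWh
washing machine: 537.5 W × 7.87 h × 30 d = 126,904 Wh = 126.9 kWh
clothes dryer: 4859 W × 1.29 h × 30 d = 188,043 Wh = 188 kWh
Wi-Fi router: 11.3 W × 11.4 h × 30 d = 3,865 Wh = 3.865 kWh
Total energy = 16.11 + 126.9 + 188 + 3.865 = 334.9 kWh
Cost = 334.9 kWh × $0.189 = $63.30 ≈ $63

$63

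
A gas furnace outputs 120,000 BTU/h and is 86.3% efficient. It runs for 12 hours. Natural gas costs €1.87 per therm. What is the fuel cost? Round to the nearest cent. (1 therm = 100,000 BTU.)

Heat delivered = 120,000 BTU/h × 12 h = 1,440,000 BTU
Gas input = 1,440,000 / 0.863 = 1,668,598 BTU
= 1,668,598 / 100,000 = 16.69 therm
Cost = 16.69 × €1.87/therm = €31.20

€31.20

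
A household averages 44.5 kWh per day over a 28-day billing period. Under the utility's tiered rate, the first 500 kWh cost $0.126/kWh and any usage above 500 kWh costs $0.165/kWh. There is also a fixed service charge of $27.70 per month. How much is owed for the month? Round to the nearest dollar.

Usage = 44.5 kWh/day × 28 days = 1246 kWh
First 500 kWh × $0.126 = $63.00
Remaining 746 kWh × $0.165 = $123.09
Energy charge = $186.09; + service $27.70 = $213.79 ≈ $214

$214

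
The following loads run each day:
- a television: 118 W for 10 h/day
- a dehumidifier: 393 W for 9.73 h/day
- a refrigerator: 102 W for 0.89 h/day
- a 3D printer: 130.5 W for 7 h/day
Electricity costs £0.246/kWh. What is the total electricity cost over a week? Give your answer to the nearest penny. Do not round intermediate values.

£10.35

television: 118 W × 10 h × 7 d = 8,260 Wh = 8.26 kWh
dehumidifier: 393 W × 9.73 h × 7 d = 26,767 Wh = 26.77 kWh
refrigerator: 102 W × 0.89 h × 7 d = 635 Wh = 0.6355 kWh
3D printer: 130.5 W × 7 h × 7 d = 6,394 Wh = 6.394 kWh
Total energy = 8.26 + 26.77 + 0.6355 + 6.394 = 42.06 kWh
Cost = 42.06 kWh × £0.246 = £10.35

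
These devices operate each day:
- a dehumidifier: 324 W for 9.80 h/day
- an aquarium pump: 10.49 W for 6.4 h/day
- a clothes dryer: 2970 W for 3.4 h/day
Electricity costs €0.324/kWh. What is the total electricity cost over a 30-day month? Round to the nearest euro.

dehumidifier: 324 W × 9.80 h × 30 d = 95,256 Wh = 95.26 kWh
aquarium pump: 10.49 W × 6.4 h × 30 d = 2,014 Wh = 2.014 kWh
clothes dryer: 2970 W × 3.4 h × 30 d = 302,940 Wh = 302.9 kWh
Total energy = 95.26 + 2.014 + 302.9 = 400.2 kWh
Cost = 400.2 kWh × €0.324 = €129.67 ≈ €130

€130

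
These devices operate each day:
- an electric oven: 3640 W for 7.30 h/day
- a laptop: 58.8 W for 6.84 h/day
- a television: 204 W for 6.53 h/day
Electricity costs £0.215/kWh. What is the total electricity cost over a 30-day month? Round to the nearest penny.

£182.58

electric oven: 3640 W × 7.30 h × 30 d = 797,160 Wh = 797.2 kWh
laptop: 58.8 W × 6.84 h × 30 d = 12,066 Wh = 12.07 kWh
television: 204 W × 6.53 h × 30 d = 39,964 Wh = 39.96 kWh
Total energy = 797.2 + 12.07 + 39.96 = 849.2 kWh
Cost = 849.2 kWh × £0.215 = £182.58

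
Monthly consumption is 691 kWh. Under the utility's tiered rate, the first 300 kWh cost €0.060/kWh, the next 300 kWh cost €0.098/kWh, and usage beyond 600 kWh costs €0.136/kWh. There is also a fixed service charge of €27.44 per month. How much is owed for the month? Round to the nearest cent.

First 300 kWh × €0.060 = €18.00
Next 300 kWh × €0.098 = €29.40
Remaining 91 kWh × €0.136 = €12.38
Energy charge = €59.78; + service €27.44 = €87.22

€87.22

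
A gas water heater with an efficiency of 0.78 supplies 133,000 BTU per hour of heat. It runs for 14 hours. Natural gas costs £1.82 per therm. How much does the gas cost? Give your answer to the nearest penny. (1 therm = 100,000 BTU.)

£43.45

Heat delivered = 133,000 BTU/h × 14 h = 1,862,000 BTU
Gas input = 1,862,000 / 0.78 = 2,387,179 BTU
= 2,387,179 / 100,000 = 23.87 therm
Cost = 23.87 × £1.82/therm = £43.45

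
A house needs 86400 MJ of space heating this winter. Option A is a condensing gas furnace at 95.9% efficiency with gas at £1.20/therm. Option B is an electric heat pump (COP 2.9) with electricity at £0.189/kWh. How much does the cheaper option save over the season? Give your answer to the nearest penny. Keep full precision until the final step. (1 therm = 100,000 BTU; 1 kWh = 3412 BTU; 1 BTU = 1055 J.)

£539.52

Heat load = 86400 MJ = 86,400,000,000 J / 1055 = 81,895,735 BTU
Gas: input = 81,895,735 / 0.959 = 85,397,012 BTU = 854 therm → 854 × £1.20 = £1,024.76
Heat pump: 81,895,735 BTU / 3412 = 24,000 kWh heat; / 2.9 = 8,277 kWh in → × £0.189 = £1,564.29
Difference = |£1,024.76 − £1,564.29| = £539.52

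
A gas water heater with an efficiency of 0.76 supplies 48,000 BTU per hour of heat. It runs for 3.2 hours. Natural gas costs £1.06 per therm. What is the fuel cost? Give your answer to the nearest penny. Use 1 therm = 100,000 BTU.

Heat delivered = 48,000 BTU/h × 3.2 h = 153,600 BTU
Gas input = 153,600 / 0.76 = 202,105 BTU
= 202,105 / 100,000 = 2.021 therm
Cost = 2.021 × £1.06/therm = £2.14

£2.14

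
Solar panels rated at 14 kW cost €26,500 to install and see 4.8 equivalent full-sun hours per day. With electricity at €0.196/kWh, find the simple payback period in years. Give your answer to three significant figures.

Daily generation = 14 kW × 4.8 h = 67.2 kWh
Annual generation = 67.2 × 365 = 24528 kWh
Annual savings = 24528 × €0.196 = €4,807.49
Payback = €26,500 / €4,807.49 = 5.51 years

5.51 years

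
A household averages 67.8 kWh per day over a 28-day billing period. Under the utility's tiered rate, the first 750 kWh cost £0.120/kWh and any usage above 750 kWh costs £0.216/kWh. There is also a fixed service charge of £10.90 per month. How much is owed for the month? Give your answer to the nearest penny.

£348.95

Usage = 67.8 kWh/day × 28 days = 1898.4 kWh
First 750 kWh × £0.120 = £90.00
Remaining 1148.4 kWh × £0.216 = £248.05
Energy charge = £338.05; + service £10.90 = £348.95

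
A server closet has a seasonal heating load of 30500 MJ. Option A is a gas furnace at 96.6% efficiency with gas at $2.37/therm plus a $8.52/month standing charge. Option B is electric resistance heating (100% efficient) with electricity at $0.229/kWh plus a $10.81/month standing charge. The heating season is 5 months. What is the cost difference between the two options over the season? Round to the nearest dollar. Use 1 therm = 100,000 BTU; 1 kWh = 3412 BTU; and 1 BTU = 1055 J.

Heat load = 30500 MJ = 30,500,000,000 J / 1055 = 28,909,953 BTU
Gas: input = 28,909,953 / 0.966 = 29,927,487 BTU = 299.3 therm → 299.3 × $2.37 = $709.28; + 5 × $8.52 standing = $751.88
Electric: 28,909,953 BTU / 3412 = 8,473 kWh → × $0.229 = $1,940.32; + 5 × $10.81 standing = $1,994.37
Difference = |$751.88 − $1,994.37| = $1,242.49 ≈ $1242

$1242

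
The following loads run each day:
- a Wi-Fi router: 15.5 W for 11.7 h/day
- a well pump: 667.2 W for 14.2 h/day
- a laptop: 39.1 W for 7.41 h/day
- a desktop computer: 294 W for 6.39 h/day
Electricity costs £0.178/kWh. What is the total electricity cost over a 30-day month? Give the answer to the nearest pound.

Wi-Fi router: 15.5 W × 11.7 h × 30 d = 5,440 Wh = 5.441 kWh
well pump: 667.2 W × 14.2 h × 30 d = 284,227 Wh = 284.2 kWh
laptop: 39.1 W × 7.41 h × 30 d = 8,692 Wh = 8.692 kWh
desktop computer: 294 W × 6.39 h × 30 d = 56,360 Wh = 56.36 kWh
Total energy = 5.441 + 284.2 + 8.692 + 56.36 = 354.7 kWh
Cost = 354.7 kWh × £0.178 = £63.14 ≈ £63

£63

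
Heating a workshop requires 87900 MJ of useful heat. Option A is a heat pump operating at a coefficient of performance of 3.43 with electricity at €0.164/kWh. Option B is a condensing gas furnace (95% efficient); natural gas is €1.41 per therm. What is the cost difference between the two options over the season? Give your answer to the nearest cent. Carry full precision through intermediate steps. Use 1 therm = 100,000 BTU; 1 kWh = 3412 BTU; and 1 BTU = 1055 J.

Heat load = 87900 MJ = 87,900,000,000 J / 1055 = 83,317,536 BTU
Gas: input = 83,317,536 / 0.95 = 87,702,669 BTU = 877 therm → 877 × €1.41 = €1,236.61
Heat pump: 83,317,536 BTU / 3412 = 24,420 kWh heat; / 3.43 = 7,119 kWh in → × €0.164 = €1,167.55
Difference = |€1,236.61 − €1,167.55| = €69.05

€69.05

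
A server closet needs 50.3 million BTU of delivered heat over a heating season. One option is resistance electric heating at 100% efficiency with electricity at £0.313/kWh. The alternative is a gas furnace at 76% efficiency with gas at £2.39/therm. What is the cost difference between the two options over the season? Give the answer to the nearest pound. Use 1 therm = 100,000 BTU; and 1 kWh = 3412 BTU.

Heat load = 50.3 × 10⁶ BTU = 50,300,000 BTU
Gas: input = 50,300,000 / 0.76 = 66,184,211 BTU = 661.8 therm → 661.8 × £2.39 = £1,581.80
Electric: 50,300,000 BTU / 3412 = 14,740 kWh → × £0.313 = £4,614.27
Difference = |£1,581.80 − £4,614.27| = £3,032.47 ≈ £3032

£3032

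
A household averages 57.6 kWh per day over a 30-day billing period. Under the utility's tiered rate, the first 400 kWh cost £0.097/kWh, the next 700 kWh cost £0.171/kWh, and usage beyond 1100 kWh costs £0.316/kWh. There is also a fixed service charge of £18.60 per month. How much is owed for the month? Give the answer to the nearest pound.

Usage = 57.6 kWh/day × 30 days = 1728 kWh
First 400 kWh × £0.097 = £38.80
Next 700 kWh × £0.171 = £119.70
Remaining 628 kWh × £0.316 = £198.45
Energy charge = £356.95; + service £18.60 = £375.55 ≈ £376

£376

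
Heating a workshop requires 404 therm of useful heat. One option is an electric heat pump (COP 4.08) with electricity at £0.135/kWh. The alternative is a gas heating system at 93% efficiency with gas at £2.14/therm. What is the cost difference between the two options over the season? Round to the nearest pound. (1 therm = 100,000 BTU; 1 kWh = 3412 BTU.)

£538

Heat load = 404 therm × 100,000 = 40,400,000 BTU
Gas: input = 40,400,000 / 0.93 = 43,440,860 BTU = 434.4 therm → 434.4 × £2.14 = £929.63
Heat pump: 40,400,000 BTU / 3412 = 11,840 kWh heat; / 4.08 = 2,902 kWh in → × £0.135 = £391.78
Difference = |£929.63 − £391.78| = £537.85 ≈ £538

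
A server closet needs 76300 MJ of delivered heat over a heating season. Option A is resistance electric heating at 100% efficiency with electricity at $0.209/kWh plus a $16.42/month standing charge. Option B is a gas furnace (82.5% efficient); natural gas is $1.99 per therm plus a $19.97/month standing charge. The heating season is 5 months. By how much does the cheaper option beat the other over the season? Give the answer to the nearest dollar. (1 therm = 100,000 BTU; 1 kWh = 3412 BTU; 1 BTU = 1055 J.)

$2668

Heat load = 76300 MJ = 76,300,000,000 J / 1055 = 72,322,275 BTU
Gas: input = 72,322,275 / 0.825 = 87,663,363 BTU = 876.6 therm → 876.6 × $1.99 = $1,744.50; + 5 × $19.97 standing = $1,844.35
Electric: 72,322,275 BTU / 3412 = 21,200 kWh → × $0.209 = $4,430.06; + 5 × $16.42 standing = $4,512.16
Difference = |$1,844.35 − $4,512.16| = $2,667.81 ≈ $2668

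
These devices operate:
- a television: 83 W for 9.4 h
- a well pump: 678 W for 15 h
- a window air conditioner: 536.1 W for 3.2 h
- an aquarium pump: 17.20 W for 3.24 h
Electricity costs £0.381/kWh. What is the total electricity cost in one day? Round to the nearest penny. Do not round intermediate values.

£4.85

television: 83 W × 9.4 h = 780 Wh = 0.7802 kWh
well pump: 678 W × 15 h = 10,170 Wh = 10.17 kWh
window air conditioner: 536.1 W × 3.2 h = 1,716 Wh = 1.716 kWh
aquarium pump: 17.20 W × 3.24 h = 56 Wh = 0.05573 kWh
Total energy = 0.7802 + 10.17 + 1.716 + 0.05573 = 12.72 kWh
Cost = 12.72 kWh × £0.381 = £4.85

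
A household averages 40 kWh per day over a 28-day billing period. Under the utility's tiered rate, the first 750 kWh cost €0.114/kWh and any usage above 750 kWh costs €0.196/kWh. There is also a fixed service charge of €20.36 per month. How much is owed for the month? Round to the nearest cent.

Usage = 40 kWh/day × 28 days = 1120 kWh
First 750 kWh × €0.114 = €85.50
Remaining 370 kWh × €0.196 = €72.52
Energy charge = €158.02; + service €20.36 = €178.38

€178.38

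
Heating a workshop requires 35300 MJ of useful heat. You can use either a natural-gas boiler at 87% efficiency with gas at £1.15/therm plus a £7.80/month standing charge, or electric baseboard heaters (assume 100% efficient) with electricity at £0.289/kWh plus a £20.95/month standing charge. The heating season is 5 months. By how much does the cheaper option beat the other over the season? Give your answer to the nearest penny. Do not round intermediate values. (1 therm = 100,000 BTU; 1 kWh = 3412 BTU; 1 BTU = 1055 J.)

£2457.54

Heat load = 35300 MJ = 35,300,000,000 J / 1055 = 33,459,716 BTU
Gas: input = 33,459,716 / 0.87 = 38,459,443 BTU = 384.6 therm → 384.6 × £1.15 = £442.28; + 5 × £7.80 standing = £481.28
Electric: 33,459,716 BTU / 3412 = 9,806 kWh → × £0.289 = £2,834.07; + 5 × £20.95 standing = £2,938.82
Difference = |£481.28 − £2,938.82| = £2,457.54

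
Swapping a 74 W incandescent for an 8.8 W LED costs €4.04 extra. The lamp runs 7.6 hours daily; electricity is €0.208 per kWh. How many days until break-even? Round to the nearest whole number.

Power saved = 74 − 8.8 = 65.2 W
Daily energy saved = 65.2 W × 7.6 h = 495.5 Wh = 0.49552 kWh
Daily savings = 0.49552 × €0.208 = €0.1031
Payback = €4.04 / €0.1031 per day = 39.2 days

39 days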